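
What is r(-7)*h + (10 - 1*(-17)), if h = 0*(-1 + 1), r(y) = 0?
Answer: 27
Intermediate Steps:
h = 0 (h = 0*0 = 0)
r(-7)*h + (10 - 1*(-17)) = 0*0 + (10 - 1*(-17)) = 0 + (10 + 17) = 0 + 27 = 27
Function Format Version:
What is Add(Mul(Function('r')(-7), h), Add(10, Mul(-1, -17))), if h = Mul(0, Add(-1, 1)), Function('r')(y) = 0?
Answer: 27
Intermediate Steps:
h = 0 (h = Mul(0, 0) = 0)
Add(Mul(Function('r')(-7), h), Add(10, Mul(-1, -17))) = Add(Mul(0, 0), Add(10, Mul(-1, -17))) = Add(0, Add(10, 17)) = Add(0, 27) = 27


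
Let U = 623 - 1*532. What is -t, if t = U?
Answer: -91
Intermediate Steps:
U = 91 (U = 623 - 532 = 91)
t = 91
-t = -1*91 = -91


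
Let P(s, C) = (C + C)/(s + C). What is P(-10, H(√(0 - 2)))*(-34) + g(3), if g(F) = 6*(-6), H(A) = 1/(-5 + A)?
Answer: -104304/2801 - 680*I*√2/2801 ≈ -37.238 - 0.34333*I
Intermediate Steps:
P(s, C) = 2*C/(C + s) (P(s, C) = (2*C)/(C + s) = 2*C/(C + s))
g(F) = -36
P(-10, H(√(0 - 2)))*(-34) + g(3) = (2/((-5 + √(0 - 2))*(1/(-5 + √(0 - 2)) - 10)))*(-34) - 36 = (2/((-5 + √(-2))*(1/(-5 + √(-2)) - 10)))*(-34) - 36 = (2/((-5 + I*√2)*(1/(-5 + I*√2) - 10)))*(-34) - 36 = (2/((-5 + I*√2)*(-10 + 1/(-5 + I*√2))))*(-34) - 36 = (2/((-10 + 1/(-5 + I*√2))*(-5 + I*√2)))*(-34) - 36 = -68/((-10 + 1/(-5 + I*√2))*(-5 + I*√2)) - 36 = -36 - 68/((-10 + 1/(-5 + I*√2))*(-5 + I*√2))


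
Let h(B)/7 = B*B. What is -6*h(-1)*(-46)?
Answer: 1932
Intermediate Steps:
h(B) = 7*B² (h(B) = 7*(B*B) = 7*B²)
-6*h(-1)*(-46) = -42*(-1)²*(-46) = -42*(-46) = 1932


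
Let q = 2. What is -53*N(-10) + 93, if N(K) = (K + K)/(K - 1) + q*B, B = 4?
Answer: -4701/11 ≈ -427.36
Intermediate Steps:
N(K) = 8 + 2*K/(-1 + K) (N(K) = (K + K)/(K - 1) + 2*4 = (2*K)/(-1 + K) + 8 = 2*K/(-1 + K) + 8 = 8 + 2*K/(-1 + K))
-53*N(-10) + 93 = -106*(-4 + 5*(-10))/(-1 - 10) + 93 = -106*(-4 - 50)/(-11) + 93 = -106*(-1)*(-54)/11 + 93 = -53*108/11 + 93 = -5724/11 + 93 = -4701/11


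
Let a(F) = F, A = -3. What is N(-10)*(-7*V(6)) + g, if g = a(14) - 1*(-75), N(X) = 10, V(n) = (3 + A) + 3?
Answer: -121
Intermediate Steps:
V(n) = 3 (V(n) = (3 - 3) + 3 = 0 + 3 = 3)
g = 89 (g = 14 - 1*(-75) = 14 + 75 = 89)
N(-10)*(-7*V(6)) + g = 10*(-7*3) + 89 = 10*(-21) + 89 = -210 + 89 = -121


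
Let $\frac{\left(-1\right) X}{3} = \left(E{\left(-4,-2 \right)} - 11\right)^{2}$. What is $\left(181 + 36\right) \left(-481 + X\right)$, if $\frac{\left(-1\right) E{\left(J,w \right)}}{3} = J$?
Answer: $-105028$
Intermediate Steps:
$E{\left(J,w \right)} = - 3 J$
$X = -3$ ($X = - 3 \left(\left(-3\right) \left(-4\right) - 11\right)^{2} = - 3 \left(12 - 11\right)^{2} = - 3 \cdot 1^{2} = \left(-3\right) 1 = -3$)
$\left(181 + 36\right) \left(-481 + X\right) = \left(181 + 36\right) \left(-481 - 3\right) = 217 \left(-484\right) = -105028$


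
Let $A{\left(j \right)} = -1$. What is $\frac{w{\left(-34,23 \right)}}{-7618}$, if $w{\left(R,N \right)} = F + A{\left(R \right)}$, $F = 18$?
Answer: $- \frac{17}{7618} \approx -0.0022316$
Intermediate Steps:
$w{\left(R,N \right)} = 17$ ($w{\left(R,N \right)} = 18 - 1 = 17$)
$\frac{w{\left(-34,23 \right)}}{-7618} = \frac{17}{-7618} = 17 \left(- \frac{1}{7618}\right) = - \frac{17}{7618}$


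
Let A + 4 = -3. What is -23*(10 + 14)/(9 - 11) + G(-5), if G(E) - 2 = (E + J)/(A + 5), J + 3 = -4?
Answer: 284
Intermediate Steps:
J = -7 (J = -3 - 4 = -7)
A = -7 (A = -4 - 3 = -7)
G(E) = 11/2 - E/2 (G(E) = 2 + (E - 7)/(-7 + 5) = 2 + (-7 + E)/(-2) = 2 + (-7 + E)*(-1/2) = 2 + (7/2 - E/2) = 11/2 - E/2)
-23*(10 + 14)/(9 - 11) + G(-5) = -23*(10 + 14)/(9 - 11) + (11/2 - 1/2*(-5)) = -552/(-2) + (11/2 + 5/2) = -552*(-1)/2 + 8 = -23*(-12) + 8 = 276 + 8 = 284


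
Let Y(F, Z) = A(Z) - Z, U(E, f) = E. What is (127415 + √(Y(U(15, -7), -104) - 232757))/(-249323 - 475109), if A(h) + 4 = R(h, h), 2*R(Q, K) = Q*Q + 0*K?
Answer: -127415/724432 - I*√227249/724432 ≈ -0.17588 - 0.00065804*I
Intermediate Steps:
R(Q, K) = Q²/2 (R(Q, K) = (Q*Q + 0*K)/2 = (Q² + 0)/2 = Q²/2)
A(h) = -4 + h²/2
Y(F, Z) = -4 + Z²/2 - Z (Y(F, Z) = (-4 + Z²/2) - Z = -4 + Z²/2 - Z)
(127415 + √(Y(U(15, -7), -104) - 232757))/(-249323 - 475109) = (127415 + √((-4 + (½)*(-104)² - 1*(-104)) - 232757))/(-249323 - 475109) = (127415 + √((-4 + (½)*10816 + 104) - 232757))/(-724432) = (127415 + √((-4 + 5408 + 104) - 232757))*(-1/724432) = (127415 + √(5508 - 232757))*(-1/724432) = (127415 + √(-227249))*(-1/724432) = (127415 + I*√227249)*(-1/724432) = -127415/724432 - I*√227249/724432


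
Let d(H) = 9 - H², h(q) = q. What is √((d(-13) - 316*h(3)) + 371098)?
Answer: 3*√41110 ≈ 608.27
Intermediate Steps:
√((d(-13) - 316*h(3)) + 371098) = √(((9 - 1*(-13)²) - 316*3) + 371098) = √(((9 - 1*169) - 948) + 371098) = √(((9 - 169) - 948) + 371098) = √((-160 - 948) + 371098) = √(-1108 + 371098) = √369990 = 3*√41110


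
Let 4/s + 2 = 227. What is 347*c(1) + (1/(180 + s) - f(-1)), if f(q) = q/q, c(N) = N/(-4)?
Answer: -3554001/40504 ≈ -87.744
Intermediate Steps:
s = 4/225 (s = 4/(-2 + 227) = 4/225 ≈ 0.017778)
c(N) = -N/4 (c(N) = N*(-¼) = -N/4)
f(q) = 1
347*c(1) + (1/(180 + s) - f(-1)) = 347*(-¼*1) + (1/(180 + 4/225) - 1*1) = 347*(-¼) + (1/(40504/225) - 1) = -347/4 + (225/40504 - 1) = -347/4 - 40279/40504 = -3554001/40504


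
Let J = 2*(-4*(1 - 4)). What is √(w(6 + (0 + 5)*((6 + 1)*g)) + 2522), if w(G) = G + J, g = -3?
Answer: √2447 ≈ 49.467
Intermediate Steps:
J = 24 (J = 2*(-4*(-3)) = 2*12 = 24)
w(G) = 24 + G (w(G) = G + 24 = 24 + G)
√(w(6 + (0 + 5)*((6 + 1)*g)) + 2522) = √((24 + (6 + (0 + 5)*((6 + 1)*(-3)))) + 2522) = √((24 + (6 + 5*(7*(-3)))) + 2522) = √((24 + (6 + 5*(-21))) + 2522) = √((24 + (6 - 105)) + 2522) = √((24 - 99) + 2522) = √(-75 + 2522) = √2447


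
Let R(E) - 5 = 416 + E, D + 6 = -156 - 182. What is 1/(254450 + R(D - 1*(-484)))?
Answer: 1/255011 ≈ 3.9214e-6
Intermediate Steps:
D = -344 (D = -6 + (-156 - 182) = -6 - 338 = -344)
R(E) = 421 + E (R(E) = 5 + (416 + E) = 421 + E)
1/(254450 + R(D - 1*(-484))) = 1/(254450 + (421 + (-344 - 1*(-484)))) = 1/(254450 + (421 + (-344 + 484))) = 1/(254450 + (421 + 140)) = 1/(254450 + 561) = 1/255011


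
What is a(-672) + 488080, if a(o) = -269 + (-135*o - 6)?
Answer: 578525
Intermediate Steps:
a(o) = -275 - 135*o (a(o) = -269 + (-6 - 135*o) = -275 - 135*o)
a(-672) + 488080 = (-275 - 135*(-672)) + 488080 = (-275 + 90720) + 488080 = 90445 + 488080 = 578525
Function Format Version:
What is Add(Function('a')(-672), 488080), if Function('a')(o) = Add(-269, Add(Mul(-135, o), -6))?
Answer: 578525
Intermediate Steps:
Function('a')(o) = Add(-275, Mul(-135, o)) (Function('a')(o) = Add(-269, Add(-6, Mul(-135, o))) = Add(-275, Mul(-135, o)))
Add(Function('a')(-672), 488080) = Add(Add(-275, Mul(-135, -672)), 488080) = Add(Add(-275, 90720), 488080) = Add(90445, 488080) = 578525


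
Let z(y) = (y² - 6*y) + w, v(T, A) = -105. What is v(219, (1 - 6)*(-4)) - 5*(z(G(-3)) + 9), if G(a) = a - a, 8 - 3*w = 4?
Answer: -470/3 ≈ -156.67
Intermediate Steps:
w = 4/3 (w = 8/3 - ⅓*4 = 8/3 - 4/3 = 4/3 ≈ 1.3333)
G(a) = 0
z(y) = 4/3 + y² - 6*y (z(y) = (y² - 6*y) + 4/3 = 4/3 + y² - 6*y)
v(219, (1 - 6)*(-4)) - 5*(z(G(-3)) + 9) = -105 - 5*((4/3 + 0² - 6*0) + 9) = -105 - 5*((4/3 + 0 + 0) + 9) = -105 - 5*(4/3 + 9) = -105 - 5*31/3 = -105 - 155/3 = -470/3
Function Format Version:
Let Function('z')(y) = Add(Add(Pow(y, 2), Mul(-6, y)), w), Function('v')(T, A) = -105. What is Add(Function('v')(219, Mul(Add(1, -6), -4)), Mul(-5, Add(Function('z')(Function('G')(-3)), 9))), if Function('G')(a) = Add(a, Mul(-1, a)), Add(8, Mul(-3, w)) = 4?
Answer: Rational(-470, 3) ≈ -156.67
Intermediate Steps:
w = Rational(4, 3) (w = Add(Rational(8, 3), Mul(Rational(-1, 3), 4)) = Add(Rational(8, 3), Rational(-4, 3)) = Rational(4, 3) ≈ 1.3333)
Function('G')(a) = 0
Function('z')(y) = Add(Rational(4, 3), Pow(y, 2), Mul(-6, y)) (Function('z')(y) = Add(Add(Pow(y, 2), Mul(-6, y)), Rational(4, 3)) = Add(Rational(4, 3), Pow(y, 2), Mul(-6, y)))
Add(Function('v')(219, Mul(Add(1, -6), -4)), Mul(-5, Add(Function('z')(Function('G')(-3)), 9))) = Add(-105, Mul(-5, Add(Add(Rational(4, 3), Pow(0, 2), Mul(-6, 0)), 9))) = Add(-105, Mul(-5, Add(Add(Rational(4, 3), 0, 0), 9))) = Add(-105, Mul(-5, Add(Rational(4, 3), 9))) = Add(-105, Mul(-5, Rational(31, 3))) = Add(-105, Rational(-155, 3)) = Rational(-470, 3)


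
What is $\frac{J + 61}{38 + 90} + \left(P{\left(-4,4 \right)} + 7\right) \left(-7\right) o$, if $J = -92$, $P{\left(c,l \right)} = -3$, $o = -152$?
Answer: $\frac{544737}{128} \approx 4255.8$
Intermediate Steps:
$\frac{J + 61}{38 + 90} + \left(P{\left(-4,4 \right)} + 7\right) \left(-7\right) o = \frac{-92 + 61}{38 + 90} + \left(-3 + 7\right) \left(-7\right) \left(-152\right) = - \frac{31}{128} + 4 \left(-7\right) \left(-152\right) = \left(-31\right) \frac{1}{128} - -4256 = - \frac{31}{128} + 4256 = \frac{544737}{128}$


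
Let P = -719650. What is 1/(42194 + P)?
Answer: -1/677456 ≈ -1.4761e-6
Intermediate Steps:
1/(42194 + P) = 1/(42194 - 719650) = 1/(-677456) = -1/677456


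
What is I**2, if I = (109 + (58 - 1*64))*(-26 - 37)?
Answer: 42107121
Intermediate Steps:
I = -6489 (I = (109 + (58 - 64))*(-63) = (109 - 6)*(-63) = 103*(-63) = -6489)
I**2 = (-6489)**2 = 42107121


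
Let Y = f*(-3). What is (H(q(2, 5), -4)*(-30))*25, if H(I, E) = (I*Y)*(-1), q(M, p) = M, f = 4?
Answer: -18000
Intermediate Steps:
Y = -12 (Y = 4*(-3) = -12)
H(I, E) = 12*I (H(I, E) = (I*(-12))*(-1) = -12*I*(-1) = 12*I)
(H(q(2, 5), -4)*(-30))*25 = ((12*2)*(-30))*25 = (24*(-30))*25 = -720*25 = -18000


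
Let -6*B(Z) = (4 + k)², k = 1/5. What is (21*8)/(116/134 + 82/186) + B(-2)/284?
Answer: 2123353839/16514600 ≈ 128.57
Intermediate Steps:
k = ⅕ ≈ 0.20000
B(Z) = -147/50 (B(Z) = -(4 + ⅕)²/6 = -(21/5)²/6 = -⅙*441/25 = -147/50)
(21*8)/(116/134 + 82/186) + B(-2)/284 = (21*8)/(116/134 + 82/186) - 147/50/284 = 168/(116*(1/134) + 82*(1/186)) - 147/50*1/284 = 168/(58/67 + 41/93) - 147/14200 = 168/(8141/6231) - 147/14200 = 168*(6231/8141) - 147/14200 = 149544/1163 - 147/14200 = 2123353839/16514600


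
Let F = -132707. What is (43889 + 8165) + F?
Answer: -80653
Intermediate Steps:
(43889 + 8165) + F = (43889 + 8165) - 132707 = 52054 - 132707 = -80653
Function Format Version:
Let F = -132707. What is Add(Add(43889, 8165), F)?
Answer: -80653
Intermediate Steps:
Add(Add(43889, 8165), F) = Add(Add(43889, 8165), -132707) = Add(52054, -132707) = -80653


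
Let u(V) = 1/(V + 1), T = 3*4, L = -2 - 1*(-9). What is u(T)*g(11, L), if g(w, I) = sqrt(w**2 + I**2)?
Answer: sqrt(170)/13 ≈ 1.0030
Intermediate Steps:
L = 7 (L = -2 + 9 = 7)
g(w, I) = sqrt(I**2 + w**2)
T = 12
u(V) = 1/(1 + V)
u(T)*g(11, L) = sqrt(7**2 + 11**2)/(1 + 12) = sqrt(49 + 121)/13 = sqrt(170)/13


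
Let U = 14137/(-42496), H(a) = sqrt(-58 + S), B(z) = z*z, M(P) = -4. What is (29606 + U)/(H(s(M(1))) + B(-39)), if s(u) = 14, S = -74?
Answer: 637868076573/32772532736 - 1258122439*I*sqrt(33)/49158799104 ≈ 19.464 - 0.14702*I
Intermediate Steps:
B(z) = z**2
H(a) = 2*I*sqrt(33) (H(a) = sqrt(-58 - 74) = sqrt(-132) = 2*I*sqrt(33))
U = -14137/42496 (U = 14137*(-1/42496) = -14137/42496 ≈ -0.33267)
(29606 + U)/(H(s(M(1))) + B(-39)) = (29606 - 14137/42496)/(2*I*sqrt(33) + (-39)**2) = 1258122439/(42496*(2*I*sqrt(33) + 1521)) = 1258122439/(42496*(1521 + 2*I*sqrt(33)))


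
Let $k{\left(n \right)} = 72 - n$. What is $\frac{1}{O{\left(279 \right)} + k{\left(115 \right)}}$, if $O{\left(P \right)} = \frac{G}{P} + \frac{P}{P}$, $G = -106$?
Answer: $- \frac{279}{11824} \approx -0.023596$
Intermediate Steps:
$O{\left(P \right)} = 1 - \frac{106}{P}$ ($O{\left(P \right)} = - \frac{106}{P} + \frac{P}{P} = - \frac{106}{P} + 1 = 1 - \frac{106}{P}$)
$\frac{1}{O{\left(279 \right)} + k{\left(115 \right)}} = \frac{1}{\frac{-106 + 279}{279} + \left(72 - 115\right)} = \frac{1}{\frac{1}{279} \cdot 173 + \left(72 - 115\right)} = \frac{1}{\frac{173}{279} - 43} = \frac{1}{- \frac{11824}{279}} = - \frac{279}{11824}$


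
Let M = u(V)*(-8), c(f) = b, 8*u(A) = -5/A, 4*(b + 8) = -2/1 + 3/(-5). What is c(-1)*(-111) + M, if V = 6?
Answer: 57659/60 ≈ 960.98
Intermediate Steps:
b = -173/20 (b = -8 + (-2/1 + 3/(-5))/4 = -8 + (-2*1 + 3*(-⅕))/4 = -8 + (-2 - ⅗)/4 = -8 + (¼)*(-13/5) = -8 - 13/20 = -173/20 ≈ -8.6500)
u(A) = -5/(8*A) (u(A) = (-5/A)/8 = -5/(8*A))
c(f) = -173/20
M = ⅚ (M = -5/8/6*(-8) = -5/8*⅙*(-8) = -5/48*(-8) = ⅚ ≈ 0.83333)
c(-1)*(-111) + M = -173/20*(-111) + ⅚ = 19203/20 + ⅚ = 57659/60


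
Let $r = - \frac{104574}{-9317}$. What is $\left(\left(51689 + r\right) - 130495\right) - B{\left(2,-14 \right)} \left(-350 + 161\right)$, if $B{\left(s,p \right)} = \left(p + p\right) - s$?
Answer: $- \frac{786958318}{9317} \approx -84465.0$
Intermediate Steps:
$B{\left(s,p \right)} = - s + 2 p$ ($B{\left(s,p \right)} = 2 p - s = - s + 2 p$)
$r = \frac{104574}{9317}$ ($r = \left(-104574\right) \left(- \frac{1}{9317}\right) = \frac{104574}{9317} \approx 11.224$)
$\left(\left(51689 + r\right) - 130495\right) - B{\left(2,-14 \right)} \left(-350 + 161\right) = \left(\left(51689 + \frac{104574}{9317}\right) - 130495\right) - \left(\left(-1\right) 2 + 2 \left(-14\right)\right) \left(-350 + 161\right) = \left(\frac{481690987}{9317} - 130495\right) - \left(-2 - 28\right) \left(-189\right) = - \frac{734130928}{9317} - \left(-30\right) \left(-189\right) = - \frac{734130928}{9317} - 5670 = - \frac{786958318}{9317}$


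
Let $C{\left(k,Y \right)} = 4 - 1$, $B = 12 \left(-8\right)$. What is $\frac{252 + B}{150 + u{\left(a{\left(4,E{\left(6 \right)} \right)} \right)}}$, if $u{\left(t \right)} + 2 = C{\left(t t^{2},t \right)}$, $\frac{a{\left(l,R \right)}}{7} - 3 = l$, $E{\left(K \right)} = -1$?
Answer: $\frac{156}{151} \approx 1.0331$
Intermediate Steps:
$a{\left(l,R \right)} = 21 + 7 l$
$B = -96$
$C{\left(k,Y \right)} = 3$ ($C{\left(k,Y \right)} = 4 - 1 = 3$)
$u{\left(t \right)} = 1$ ($u{\left(t \right)} = -2 + 3 = 1$)
$\frac{252 + B}{150 + u{\left(a{\left(4,E{\left(6 \right)} \right)} \right)}} = \frac{252 - 96}{150 + 1} = \frac{156}{151}$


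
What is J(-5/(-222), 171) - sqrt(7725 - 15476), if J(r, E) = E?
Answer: 171 - I*sqrt(7751) ≈ 171.0 - 88.04*I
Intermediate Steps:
J(-5/(-222), 171) - sqrt(7725 - 15476) = 171 - sqrt(7725 - 15476) = 171 - sqrt(-7751) = 171 - I*sqrt(7751)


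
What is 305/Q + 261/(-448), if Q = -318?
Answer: -109819/71232 ≈ -1.5417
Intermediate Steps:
305/Q + 261/(-448) = 305/(-318) + 261/(-448) = 305*(-1/318) + 261*(-1/448) = -305/318 - 261/448 = -109819/71232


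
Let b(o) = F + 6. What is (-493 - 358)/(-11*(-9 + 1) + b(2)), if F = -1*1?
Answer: -851/93 ≈ -9.1505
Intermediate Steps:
F = -1
b(o) = 5 (b(o) = -1 + 6 = 5)
(-493 - 358)/(-11*(-9 + 1) + b(2)) = (-493 - 358)/(-11*(-9 + 1) + 5) = -851/(-11*(-8) + 5) = -851/(88 + 5) = -851/93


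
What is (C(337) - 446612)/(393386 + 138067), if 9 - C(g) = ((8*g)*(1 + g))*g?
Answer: -102512393/177151 ≈ -578.67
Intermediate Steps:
C(g) = 9 - 8*g²*(1 + g) (C(g) = 9 - (8*g)*(1 + g)*g = 9 - 8*g*(1 + g)*g = 9 - 8*g²*(1 + g))
(C(337) - 446612)/(393386 + 138067) = ((9 - 8*337² - 8*337³) - 446612)/(393386 + 138067) = ((9 - 8*113569 - 8*38272753) - 446612)/531453 = ((9 - 908552 - 306182024) - 446612)*(1/531453) = (-307090567 - 446612)*(1/531453) = -307537179*1/531453 = -102512393/177151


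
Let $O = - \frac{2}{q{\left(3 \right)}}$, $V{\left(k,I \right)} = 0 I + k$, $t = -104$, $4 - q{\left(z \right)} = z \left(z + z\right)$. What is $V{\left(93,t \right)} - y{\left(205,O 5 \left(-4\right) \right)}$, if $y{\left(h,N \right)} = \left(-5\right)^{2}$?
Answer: $68$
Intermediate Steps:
$q{\left(z \right)} = 4 - 2 z^{2}$ ($q{\left(z \right)} = 4 - z \left(z + z\right) = 4 - z 2 z = 4 - 2 z^{2}$)
$V{\left(k,I \right)} = k$ ($V{\left(k,I \right)} = 0 + k = k$)
$O = \frac{1}{7}$ ($O = - \frac{2}{4 - 2 \cdot 3^{2}} = - \frac{2}{4 - 18} = - \frac{2}{-14} = \left(-2\right) \left(- \frac{1}{14}\right) = \frac{1}{7} \approx 0.14286$)
$y{\left(h,N \right)} = 25$
$V{\left(93,t \right)} - y{\left(205,O 5 \left(-4\right) \right)} = 93 - 25 = 68$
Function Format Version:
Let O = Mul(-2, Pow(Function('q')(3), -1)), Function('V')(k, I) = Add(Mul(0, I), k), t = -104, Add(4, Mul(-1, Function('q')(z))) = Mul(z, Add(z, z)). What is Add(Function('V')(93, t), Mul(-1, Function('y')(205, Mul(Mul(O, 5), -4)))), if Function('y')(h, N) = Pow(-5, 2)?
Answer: 68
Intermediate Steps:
Function('q')(z) = Add(4, Mul(-2, Pow(z, 2))) (Function('q')(z) = Add(4, Mul(-1, Mul(z, Add(z, z)))) = Add(4, Mul(-1, Mul(z, Mul(2, z)))) = Add(4, Mul(-1, Mul(2, Pow(z, 2)))) = Add(4, Mul(-2, Pow(z, 2))))
Function('V')(k, I) = k (Function('V')(k, I) = Add(0, k) = k)
O = Rational(1, 7) (O = Mul(-2, Pow(Add(4, Mul(-2, Pow(3, 2))), -1)) = Mul(-2, Pow(Add(4, Mul(-2, 9)), -1)) = Mul(-2, Pow(Add(4, -18), -1)) = Mul(-2, Pow(-14, -1)) = Mul(-2, Rational(-1, 14)) = Rational(1, 7) ≈ 0.14286)
Function('y')(h, N) = 25
Add(Function('V')(93, t), Mul(-1, Function('y')(205, Mul(Mul(O, 5), -4)))) = Add(93, Mul(-1, 25)) = Add(93, -25) = 68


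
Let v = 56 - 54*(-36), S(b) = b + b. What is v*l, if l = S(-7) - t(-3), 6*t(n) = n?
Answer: -27000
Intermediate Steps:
S(b) = 2*b
t(n) = n/6
v = 2000 (v = 56 + 1944 = 2000)
l = -27/2 (l = 2*(-7) - (-3)/6 = -14 - 1*(-½) = -14 + ½ = -27/2 ≈ -13.500)
v*l = 2000*(-27/2) = -27000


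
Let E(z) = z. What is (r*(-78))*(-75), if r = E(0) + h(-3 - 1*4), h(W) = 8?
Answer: 46800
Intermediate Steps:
r = 8 (r = 0 + 8 = 8)
(r*(-78))*(-75) = (8*(-78))*(-75) = -624*(-75) = 46800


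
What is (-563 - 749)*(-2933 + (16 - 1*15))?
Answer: 3846784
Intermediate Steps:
(-563 - 749)*(-2933 + (16 - 1*15)) = -1312*(-2933 + (16 - 15)) = -1312*(-2933 + 1) = -1312*(-2932) = 3846784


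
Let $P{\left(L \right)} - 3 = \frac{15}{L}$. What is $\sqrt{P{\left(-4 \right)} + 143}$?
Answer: $\frac{\sqrt{569}}{2} \approx 11.927$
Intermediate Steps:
$P{\left(L \right)} = 3 + \frac{15}{L}$
$\sqrt{P{\left(-4 \right)} + 143} = \sqrt{\left(3 + \frac{15}{-4}\right) + 143} = \sqrt{\left(3 + 15 \left(- \frac{1}{4}\right)\right) + 143} = \sqrt{\left(3 - \frac{15}{4}\right) + 143} = \sqrt{- \frac{3}{4} + 143} = \sqrt{\frac{569}{4}} = \frac{\sqrt{569}}{2}$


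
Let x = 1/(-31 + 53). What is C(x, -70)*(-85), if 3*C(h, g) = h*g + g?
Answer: 68425/33 ≈ 2073.5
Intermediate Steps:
x = 1/22 ≈ 0.045455
C(h, g) = g/3 + g*h/3 (C(h, g) = (h*g + g)/3 = (g*h + g)/3 = (g + g*h)/3 = g/3 + g*h/3)
C(x, -70)*(-85) = ((⅓)*(-70)*(1 + 1/22))*(-85) = ((⅓)*(-70)*(23/22))*(-85) = -805/33*(-85) = 68425/33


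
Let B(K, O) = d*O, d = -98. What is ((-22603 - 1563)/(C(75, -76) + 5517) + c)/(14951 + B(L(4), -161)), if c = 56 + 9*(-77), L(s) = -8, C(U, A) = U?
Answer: -1793135/85918284 ≈ -0.020870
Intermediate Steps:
c = -637 (c = 56 - 693 = -637)
B(K, O) = -98*O
((-22603 - 1563)/(C(75, -76) + 5517) + c)/(14951 + B(L(4), -161)) = ((-22603 - 1563)/(75 + 5517) - 637)/(14951 - 98*(-161)) = (-24166/5592 - 637)/(14951 + 15778) = (-24166*1/5592 - 637)/30729 = (-12083/2796 - 637)*(1/30729) = -1793135/2796*1/30729 = -1793135/85918284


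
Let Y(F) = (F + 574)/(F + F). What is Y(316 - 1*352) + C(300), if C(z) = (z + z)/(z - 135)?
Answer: -1519/396 ≈ -3.8359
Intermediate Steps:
Y(F) = (574 + F)/(2*F) (Y(F) = (574 + F)/((2*F)) = (574 + F)*(1/(2*F)) = (574 + F)/(2*F))
C(z) = 2*z/(-135 + z) (C(z) = (2*z)/(-135 + z) = 2*z/(-135 + z))
Y(316 - 1*352) + C(300) = (574 + (316 - 1*352))/(2*(316 - 1*352)) + 2*300/(-135 + 300) = (574 + (316 - 352))/(2*(316 - 352)) + 2*300/165 = (½)*(574 - 36)/(-36) + 2*300*(1/165) = (½)*(-1/36)*538 + 40/11 = -269/36 + 40/11 = -1519/396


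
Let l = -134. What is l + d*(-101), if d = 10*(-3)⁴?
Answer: -81944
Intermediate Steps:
d = 810 (d = 10*81 = 810)
l + d*(-101) = -134 + 810*(-101) = -134 - 81810 = -81944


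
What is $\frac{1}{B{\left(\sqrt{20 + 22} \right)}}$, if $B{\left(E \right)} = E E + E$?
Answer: $\frac{1}{41} - \frac{\sqrt{42}}{1722} \approx 0.020627$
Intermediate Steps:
$B{\left(E \right)} = E + E^{2}$ ($B{\left(E \right)} = E^{2} + E = E + E^{2}$)
$\frac{1}{B{\left(\sqrt{20 + 22} \right)}} = \frac{1}{\sqrt{20 + 22} \left(1 + \sqrt{20 + 22}\right)} = \frac{1}{\sqrt{42} \left(1 + \sqrt{42}\right)} = \frac{\sqrt{42}}{42 \left(1 + \sqrt{42}\right)}$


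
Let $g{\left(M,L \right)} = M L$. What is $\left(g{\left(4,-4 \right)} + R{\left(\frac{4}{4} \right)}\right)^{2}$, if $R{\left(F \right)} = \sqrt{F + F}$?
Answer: $\left(16 - \sqrt{2}\right)^{2} \approx 212.75$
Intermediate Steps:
$R{\left(F \right)} = \sqrt{2} \sqrt{F}$ ($R{\left(F \right)} = \sqrt{2 F} = \sqrt{2} \sqrt{F}$)
$g{\left(M,L \right)} = L M$
$\left(g{\left(4,-4 \right)} + R{\left(\frac{4}{4} \right)}\right)^{2} = \left(\left(-4\right) 4 + \sqrt{2} \sqrt{\frac{4}{4}}\right)^{2} = \left(-16 + \sqrt{2} \sqrt{4 \cdot \frac{1}{4}}\right)^{2} = \left(-16 + \sqrt{2} \sqrt{1}\right)^{2} = \left(-16 + \sqrt{2} \cdot 1\right)^{2} = \left(-16 + \sqrt{2}\right)^{2}$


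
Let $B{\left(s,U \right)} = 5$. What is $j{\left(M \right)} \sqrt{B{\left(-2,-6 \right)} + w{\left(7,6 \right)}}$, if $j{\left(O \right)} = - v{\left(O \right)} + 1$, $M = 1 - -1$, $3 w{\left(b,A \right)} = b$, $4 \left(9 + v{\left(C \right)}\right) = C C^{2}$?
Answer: $\frac{8 \sqrt{66}}{3} \approx 21.664$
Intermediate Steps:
$v{\left(C \right)} = -9 + \frac{C^{3}}{4}$ ($v{\left(C \right)} = -9 + \frac{C C^{2}}{4} = -9 + \frac{C^{3}}{4}$)
$w{\left(b,A \right)} = \frac{b}{3}$
$M = 2$ ($M = 1 + 1 = 2$)
$j{\left(O \right)} = 10 - \frac{O^{3}}{4}$ ($j{\left(O \right)} = - (-9 + \frac{O^{3}}{4}) + 1 = \left(9 - \frac{O^{3}}{4}\right) + 1 = 10 - \frac{O^{3}}{4}$)
$j{\left(M \right)} \sqrt{B{\left(-2,-6 \right)} + w{\left(7,6 \right)}} = \left(10 - \frac{2^{3}}{4}\right) \sqrt{5 + \frac{1}{3} \cdot 7} = \left(10 - 2\right) \sqrt{5 + \frac{7}{3}} = \left(10 - 2\right) \sqrt{\frac{22}{3}} = 8 \frac{\sqrt{66}}{3} = \frac{8 \sqrt{66}}{3}$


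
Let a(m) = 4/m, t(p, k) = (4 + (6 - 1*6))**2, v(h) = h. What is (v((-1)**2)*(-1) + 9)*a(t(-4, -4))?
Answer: 2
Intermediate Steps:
t(p, k) = 16 (t(p, k) = (4 + (6 - 6))**2 = (4 + 0)**2 = 4**2 = 16)
(v((-1)**2)*(-1) + 9)*a(t(-4, -4)) = ((-1)**2*(-1) + 9)*(4/16) = (1*(-1) + 9)*(4*(1/16)) = (-1 + 9)*(1/4) = 8*(1/4) = 2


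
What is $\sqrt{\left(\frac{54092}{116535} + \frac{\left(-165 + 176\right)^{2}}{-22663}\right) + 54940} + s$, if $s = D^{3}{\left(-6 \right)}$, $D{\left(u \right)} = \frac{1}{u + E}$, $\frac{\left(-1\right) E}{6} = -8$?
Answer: $\frac{1}{74088} + \frac{\sqrt{383212653330592930019505}}{2641032705} \approx 234.39$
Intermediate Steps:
$E = 48$ ($E = \left(-6\right) \left(-8\right) = 48$)
$D{\left(u \right)} = \frac{1}{48 + u}$ ($D{\left(u \right)} = \frac{1}{u + 48} = \frac{1}{48 + u}$)
$s = \frac{1}{74088}$ ($s = \left(\frac{1}{48 - 6}\right)^{3} = \left(\frac{1}{42}\right)^{3} = \frac{1}{74088} \approx 1.3497 \cdot 10^{-5}$)
$\sqrt{\left(\frac{54092}{116535} + \frac{\left(-165 + 176\right)^{2}}{-22663}\right) + 54940} + s = \sqrt{\left(\frac{54092}{116535} + \frac{\left(-165 + 176\right)^{2}}{-22663}\right) + 54940} + \frac{1}{74088} = \sqrt{\left(54092 \cdot \frac{1}{116535} + 11^{2} \left(- \frac{1}{22663}\right)\right) + 54940} + \frac{1}{74088} = \sqrt{\left(\frac{54092}{116535} + 121 \left(- \frac{1}{22663}\right)\right) + 54940} + \frac{1}{74088} = \sqrt{\left(\frac{54092}{116535} - \frac{121}{22663}\right) + 54940} + \frac{1}{74088} = \sqrt{\frac{1211786261}{2641032705} + 54940} + \frac{1}{74088} = \sqrt{\frac{145099548598961}{2641032705}} + \frac{1}{74088} = \frac{\sqrt{383212653330592930019505}}{2641032705} + \frac{1}{74088} = \frac{1}{74088} + \frac{\sqrt{383212653330592930019505}}{2641032705}$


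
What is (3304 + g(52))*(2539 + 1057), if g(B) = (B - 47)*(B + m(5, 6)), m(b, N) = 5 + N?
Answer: 13013924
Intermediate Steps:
g(B) = (-47 + B)*(11 + B) (g(B) = (B - 47)*(B + (5 + 6)) = (-47 + B)*(B + 11) = (-47 + B)*(11 + B))
(3304 + g(52))*(2539 + 1057) = (3304 + (-517 + 52**2 - 36*52))*(2539 + 1057) = (3304 + (-517 + 2704 - 1872))*3596 = (3304 + 315)*3596 = 3619*3596 = 13013924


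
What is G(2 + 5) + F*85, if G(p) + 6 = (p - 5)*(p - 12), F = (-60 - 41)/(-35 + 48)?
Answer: -8793/13 ≈ -676.38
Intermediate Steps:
F = -101/13 ≈ -7.7692
G(p) = -6 + (-12 + p)*(-5 + p) (G(p) = -6 + (p - 5)*(p - 12) = -6 + (-5 + p)*(-12 + p) = -6 + (-12 + p)*(-5 + p))
G(2 + 5) + F*85 = (54 + (2 + 5)**2 - 17*(2 + 5)) - 101/13*85 = (54 + 7**2 - 17*7) - 8585/13 = (54 + 49 - 119) - 8585/13 = -16 - 8585/13 = -8793/13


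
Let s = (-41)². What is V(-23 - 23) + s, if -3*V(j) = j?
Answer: 5089/3 ≈ 1696.3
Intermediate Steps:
V(j) = -j/3
s = 1681
V(-23 - 23) + s = -(-23 - 23)/3 + 1681 = -⅓*(-46) + 1681 = 46/3 + 1681 = 5089/3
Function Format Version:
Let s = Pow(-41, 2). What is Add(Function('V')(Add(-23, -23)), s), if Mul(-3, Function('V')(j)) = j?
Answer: Rational(5089, 3) ≈ 1696.3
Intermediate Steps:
Function('V')(j) = Mul(Rational(-1, 3), j)
s = 1681
Add(Function('V')(Add(-23, -23)), s) = Add(Mul(Rational(-1, 3), Add(-23, -23)), 1681) = Add(Mul(Rational(-1, 3), -46), 1681) = Add(Rational(46, 3), 1681) = Rational(5089, 3)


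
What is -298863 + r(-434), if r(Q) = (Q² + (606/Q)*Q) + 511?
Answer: -109390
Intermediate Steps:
r(Q) = 1117 + Q² (r(Q) = (Q² + 606) + 511 = (606 + Q²) + 511 = 1117 + Q²)
-298863 + r(-434) = -298863 + (1117 + (-434)²) = -298863 + (1117 + 188356) = -298863 + 189473 = -109390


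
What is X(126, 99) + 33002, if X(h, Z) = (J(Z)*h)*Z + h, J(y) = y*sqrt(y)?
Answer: 33128 + 3704778*sqrt(11) ≈ 1.2320e+7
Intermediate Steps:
J(y) = y**(3/2)
X(h, Z) = h + h*Z**(5/2) (X(h, Z) = (Z**(3/2)*h)*Z + h = (h*Z**(3/2))*Z + h = h*Z**(5/2) + h = h + h*Z**(5/2))
X(126, 99) + 33002 = 126*(1 + 99**(5/2)) + 33002 = 126*(1 + 29403*sqrt(11)) + 33002 = (126 + 3704778*sqrt(11)) + 33002 = 33128 + 3704778*sqrt(11)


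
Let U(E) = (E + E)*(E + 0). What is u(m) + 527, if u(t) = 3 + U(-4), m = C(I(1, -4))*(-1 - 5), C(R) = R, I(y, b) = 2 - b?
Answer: 562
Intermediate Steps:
U(E) = 2*E² (U(E) = (2*E)*E = 2*E²)
m = -36 (m = (2 - 1*(-4))*(-1 - 5) = (2 + 4)*(-6) = 6*(-6) = -36)
u(t) = 35 (u(t) = 3 + 2*(-4)² = 3 + 2*16 = 3 + 32 = 35)
u(m) + 527 = 35 + 527 = 562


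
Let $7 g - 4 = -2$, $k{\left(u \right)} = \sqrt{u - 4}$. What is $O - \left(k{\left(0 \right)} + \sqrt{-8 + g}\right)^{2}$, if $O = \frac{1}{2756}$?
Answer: $\frac{225999}{19292} + \frac{12 \sqrt{42}}{7} \approx 22.824$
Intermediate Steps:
$k{\left(u \right)} = \sqrt{-4 + u}$
$g = \frac{2}{7}$ ($g = \frac{4}{7} + \frac{1}{7} \left(-2\right) = \frac{4}{7} - \frac{2}{7} = \frac{2}{7} \approx 0.28571$)
$O = \frac{1}{2756} \approx 0.00036284$
$O - \left(k{\left(0 \right)} + \sqrt{-8 + g}\right)^{2} = \frac{1}{2756} - \left(\sqrt{-4 + 0} + \sqrt{-8 + \frac{2}{7}}\right)^{2} = \frac{1}{2756} - \left(\sqrt{-4} + \sqrt{- \frac{54}{7}}\right)^{2} = \frac{1}{2756} - \left(2 i + \frac{3 i \sqrt{42}}{7}\right)^{2}$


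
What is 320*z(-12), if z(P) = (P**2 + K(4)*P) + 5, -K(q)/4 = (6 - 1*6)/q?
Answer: 47680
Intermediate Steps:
K(q) = 0 (K(q) = -4*(6 - 1*6)/q = -4*(6 - 6)/q = -0/q = -4*0 = 0)
z(P) = 5 + P**2 (z(P) = (P**2 + 0*P) + 5 = (P**2 + 0) + 5 = P**2 + 5 = 5 + P**2)
320*z(-12) = 320*(5 + (-12)**2) = 320*(5 + 144) = 320*149 = 47680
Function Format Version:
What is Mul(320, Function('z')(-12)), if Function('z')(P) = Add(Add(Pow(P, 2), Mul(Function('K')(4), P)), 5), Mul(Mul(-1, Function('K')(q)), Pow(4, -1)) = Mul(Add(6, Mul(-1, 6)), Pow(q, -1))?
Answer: 47680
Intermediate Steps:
Function('K')(q) = 0 (Function('K')(q) = Mul(-4, Mul(Add(6, Mul(-1, 6)), Pow(q, -1))) = Mul(-4, Mul(Add(6, -6), Pow(q, -1))) = Mul(-4, Mul(0, Pow(q, -1))) = Mul(-4, 0) = 0)
Function('z')(P) = Add(5, Pow(P, 2)) (Function('z')(P) = Add(Add(Pow(P, 2), Mul(0, P)), 5) = Add(Add(Pow(P, 2), 0), 5) = Add(Pow(P, 2), 5) = Add(5, Pow(P, 2)))
Mul(320, Function('z')(-12)) = Mul(320, Add(5, Pow(-12, 2))) = Mul(320, Add(5, 144)) = Mul(320, 149) = 47680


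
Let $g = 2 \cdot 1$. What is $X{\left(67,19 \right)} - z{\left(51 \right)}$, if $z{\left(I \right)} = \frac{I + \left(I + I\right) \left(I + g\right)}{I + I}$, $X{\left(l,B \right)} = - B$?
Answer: $- \frac{145}{2} \approx -72.5$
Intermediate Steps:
$g = 2$
$z{\left(I \right)} = \frac{I + 2 I \left(2 + I\right)}{2 I}$ ($z{\left(I \right)} = \frac{I + \left(I + I\right) \left(I + 2\right)}{I + I} = \frac{I + 2 I \left(2 + I\right)}{2 I}$)
$X{\left(67,19 \right)} - z{\left(51 \right)} = \left(-1\right) 19 - \left(\frac{5}{2} + 51\right) = -19 - \frac{107}{2} = - \frac{145}{2}$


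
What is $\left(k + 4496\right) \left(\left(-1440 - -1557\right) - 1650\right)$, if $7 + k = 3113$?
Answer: $-11653866$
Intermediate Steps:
$k = 3106$ ($k = -7 + 3113 = 3106$)
$\left(k + 4496\right) \left(\left(-1440 - -1557\right) - 1650\right) = \left(3106 + 4496\right) \left(\left(-1440 - -1557\right) - 1650\right) = 7602 \left(\left(-1440 + 1557\right) - 1650\right) = 7602 \left(117 - 1650\right) = 7602 \left(-1533\right) = -11653866$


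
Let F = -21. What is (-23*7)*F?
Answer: 3381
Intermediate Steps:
(-23*7)*F = -23*7*(-21) = -161*(-21) = 3381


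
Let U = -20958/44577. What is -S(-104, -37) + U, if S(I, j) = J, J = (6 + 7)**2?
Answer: -2518157/14859 ≈ -169.47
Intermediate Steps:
U = -6986/14859 (U = -20958*1/44577 = -6986/14859 ≈ -0.47015)
J = 169 (J = 13**2 = 169)
S(I, j) = 169
-S(-104, -37) + U = -1*169 - 6986/14859 = -169 - 6986/14859 = -2518157/14859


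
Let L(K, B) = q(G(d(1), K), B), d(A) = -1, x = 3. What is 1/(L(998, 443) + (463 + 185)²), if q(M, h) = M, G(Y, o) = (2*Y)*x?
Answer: 1/419898 ≈ 2.3815e-6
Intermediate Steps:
G(Y, o) = 6*Y (G(Y, o) = (2*Y)*3 = 6*Y)
L(K, B) = -6 (L(K, B) = 6*(-1) = -6)
1/(L(998, 443) + (463 + 185)²) = 1/(-6 + (463 + 185)²) = 1/(-6 + 648²) = 1/(-6 + 419904) = 1/419898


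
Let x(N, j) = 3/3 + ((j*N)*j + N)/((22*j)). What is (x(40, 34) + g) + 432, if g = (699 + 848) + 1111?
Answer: 589587/187 ≈ 3152.9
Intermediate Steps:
g = 2658 (g = 1547 + 1111 = 2658)
x(N, j) = 1 + (N + N*j²)/(22*j) (x(N, j) = 3*(⅓) + ((N*j)*j + N)*(1/(22*j)) = 1 + (N*j² + N)*(1/(22*j)) = 1 + (N + N*j²)*(1/(22*j)) = 1 + (N + N*j²)/(22*j))
(x(40, 34) + g) + 432 = ((1/22)*(40 + 34*(22 + 40*34))/34 + 2658) + 432 = ((1/22)*(1/34)*(40 + 34*(22 + 1360)) + 2658) + 432 = ((1/22)*(1/34)*(40 + 34*1382) + 2658) + 432 = ((1/22)*(1/34)*(40 + 46988) + 2658) + 432 = ((1/22)*(1/34)*47028 + 2658) + 432 = (11757/187 + 2658) + 432 = 508803/187 + 432 = 589587/187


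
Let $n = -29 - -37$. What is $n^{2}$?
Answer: $64$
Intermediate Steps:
$n = 8$ ($n = -29 + 37 = 8$)
$n^{2} = 8^{2} = 64$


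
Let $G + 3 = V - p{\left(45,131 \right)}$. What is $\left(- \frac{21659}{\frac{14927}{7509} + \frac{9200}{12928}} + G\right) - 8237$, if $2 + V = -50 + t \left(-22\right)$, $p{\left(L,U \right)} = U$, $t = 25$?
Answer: $- \frac{278377038591}{16378691} \approx -16996.0$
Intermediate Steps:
$V = -602$ ($V = -2 + \left(-50 + 25 \left(-22\right)\right) = -2 - 600 = -602$)
$G = -736$ ($G = -3 - 733 = -736$)
$\left(- \frac{21659}{\frac{14927}{7509} + \frac{9200}{12928}} + G\right) - 8237 = \left(- \frac{21659}{\frac{14927}{7509} + \frac{9200}{12928}} - 736\right) - 8237 = \left(- \frac{21659}{14927 \cdot \frac{1}{7509} + 9200 \cdot \frac{1}{12928}} - 736\right) - 8237 = \left(- \frac{21659}{\frac{14927}{7509} + \frac{575}{808}} - 736\right) - 8237 = \left(- \frac{21659}{\frac{16378691}{6067272}} - 736\right) - 8237 = \left(\left(-21659\right) \frac{6067272}{16378691} - 736\right) - 8237 = \left(- \frac{131411044248}{16378691} - 736\right) - 8237 = - \frac{143465760824}{16378691} - 8237 = - \frac{278377038591}{16378691}$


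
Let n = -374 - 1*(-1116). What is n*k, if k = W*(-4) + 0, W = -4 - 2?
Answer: 17808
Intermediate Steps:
W = -6
k = 24 (k = -6*(-4) + 0 = 24 + 0 = 24)
n = 742 (n = -374 + 1116 = 742)
n*k = 742*24 = 17808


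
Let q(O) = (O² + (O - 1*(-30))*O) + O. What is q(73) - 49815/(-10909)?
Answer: 141005004/10909 ≈ 12926.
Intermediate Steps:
q(O) = O + O² + O*(30 + O) (q(O) = (O² + (O + 30)*O) + O = (O² + (30 + O)*O) + O = (O² + O*(30 + O)) + O = O + O² + O*(30 + O))
q(73) - 49815/(-10909) = 73*(31 + 2*73) - 49815/(-10909) = 73*(31 + 146) - 49815*(-1/10909) = 73*177 + 49815/10909 = 12921 + 49815/10909 = 141005004/10909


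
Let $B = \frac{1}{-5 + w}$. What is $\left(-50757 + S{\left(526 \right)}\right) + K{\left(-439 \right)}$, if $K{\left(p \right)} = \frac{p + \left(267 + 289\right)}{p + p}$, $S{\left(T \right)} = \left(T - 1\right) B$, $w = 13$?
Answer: $- \frac{178028577}{3512} \approx -50692.0$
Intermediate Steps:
$B = \frac{1}{8}$ ($B = \frac{1}{-5 + 13} = \frac{1}{8} \approx 0.125$)
$S{\left(T \right)} = - \frac{1}{8} + \frac{T}{8}$ ($S{\left(T \right)} = \left(T - 1\right) \frac{1}{8} = \left(-1 + T\right) \frac{1}{8} = - \frac{1}{8} + \frac{T}{8}$)
$K{\left(p \right)} = \frac{556 + p}{2 p}$ ($K{\left(p \right)} = \frac{p + 556}{2 p} = \left(556 + p\right) \frac{1}{2 p} = \frac{556 + p}{2 p}$)
$\left(-50757 + S{\left(526 \right)}\right) + K{\left(-439 \right)} = \left(-50757 + \left(- \frac{1}{8} + \frac{1}{8} \cdot 526\right)\right) + \frac{556 - 439}{2 \left(-439\right)} = \left(-50757 + \left(- \frac{1}{8} + \frac{263}{4}\right)\right) + \frac{1}{2} \left(- \frac{1}{439}\right) 117 = \left(-50757 + \frac{525}{8}\right) - \frac{117}{878} = - \frac{405531}{8} - \frac{117}{878} = - \frac{178028577}{3512}$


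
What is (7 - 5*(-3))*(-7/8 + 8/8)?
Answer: 11/4 ≈ 2.7500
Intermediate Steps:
(7 - 5*(-3))*(-7/8 + 8/8) = (7 + 15)*(-7*1/8 + 8*(1/8)) = 22*(-7/8 + 1) = 22*(1/8) = 11/4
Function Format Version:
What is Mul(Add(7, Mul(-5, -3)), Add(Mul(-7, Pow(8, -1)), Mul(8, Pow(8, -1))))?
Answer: Rational(11, 4) ≈ 2.7500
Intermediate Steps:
Mul(Add(7, Mul(-5, -3)), Add(Mul(-7, Pow(8, -1)), Mul(8, Pow(8, -1)))) = Mul(Add(7, 15), Add(Mul(-7, Rational(1, 8)), Mul(8, Rational(1, 8)))) = Mul(22, Add(Rational(-7, 8), 1)) = Mul(22, Rational(1, 8)) = Rational(11, 4)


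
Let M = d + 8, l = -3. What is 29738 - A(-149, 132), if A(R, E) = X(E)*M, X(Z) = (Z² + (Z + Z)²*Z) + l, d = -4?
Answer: -36839434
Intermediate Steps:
M = 4 (M = -4 + 8 = 4)
X(Z) = -3 + Z² + 4*Z³ (X(Z) = (Z² + (Z + Z)²*Z) - 3 = (Z² + (2*Z)²*Z) - 3 = (Z² + (4*Z²)*Z) - 3 = (Z² + 4*Z³) - 3 = -3 + Z² + 4*Z³)
A(R, E) = -12 + 4*E² + 16*E³ (A(R, E) = (-3 + E² + 4*E³)*4 = -12 + 4*E² + 16*E³)
29738 - A(-149, 132) = 29738 - (-12 + 4*132² + 16*132³) = 29738 - (-12 + 4*17424 + 16*2299968) = 29738 - (-12 + 69696 + 36799488) = 29738 - 1*36869172 = 29738 - 36869172 = -36839434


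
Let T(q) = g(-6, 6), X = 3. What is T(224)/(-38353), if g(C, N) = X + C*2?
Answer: 9/38353 ≈ 0.00023466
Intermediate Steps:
g(C, N) = 3 + 2*C (g(C, N) = 3 + C*2 = 3 + 2*C)
T(q) = -9 (T(q) = 3 + 2*(-6) = 3 - 12 = -9)
T(224)/(-38353) = -9/(-38353) = -9*(-1/38353) = 9/38353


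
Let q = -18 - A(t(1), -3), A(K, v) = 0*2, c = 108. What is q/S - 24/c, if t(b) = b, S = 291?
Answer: -248/873 ≈ -0.28408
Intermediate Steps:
A(K, v) = 0
q = -18 (q = -18 - 1*0 = -18 + 0 = -18)
q/S - 24/c = -18/291 - 24/108 = -18*1/291 - 24*1/108 = -6/97 - 2/9 = -248/873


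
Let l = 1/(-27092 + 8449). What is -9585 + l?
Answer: -178693156/18643 ≈ -9585.0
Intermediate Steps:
l = -1/18643 (l = 1/(-18643) = -1/18643 ≈ -5.3639e-5)
-9585 + l = -9585 - 1/18643 = -178693156/18643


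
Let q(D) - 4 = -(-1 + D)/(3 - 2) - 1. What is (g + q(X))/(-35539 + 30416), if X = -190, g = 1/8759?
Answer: -1699247/44872357 ≈ -0.037868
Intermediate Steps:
g = 1/8759 ≈ 0.00011417
q(D) = 4 - D (q(D) = 4 + (-(-1 + D)/(3 - 2) - 1) = 4 + (-(-1 + D)/1 - 1) = 4 + (-(-1 + D) - 1) = 4 + ((1 - D) - 1) = 4 - D)
(g + q(X))/(-35539 + 30416) = (1/8759 + (4 - 1*(-190)))/(-35539 + 30416) = (1/8759 + (4 + 190))/(-5123) = (1/8759 + 194)*(-1/5123) = (1699247/8759)*(-1/5123) = -1699247/44872357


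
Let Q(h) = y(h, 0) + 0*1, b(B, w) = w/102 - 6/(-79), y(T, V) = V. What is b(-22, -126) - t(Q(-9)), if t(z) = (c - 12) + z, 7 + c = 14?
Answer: 5158/1343 ≈ 3.8407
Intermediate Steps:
c = 7 (c = -7 + 14 = 7)
b(B, w) = 6/79 + w/102 (b(B, w) = w*(1/102) - 6*(-1/79) = w/102 + 6/79 = 6/79 + w/102)
Q(h) = 0 (Q(h) = 0 + 0*1 = 0 + 0 = 0)
t(z) = -5 + z (t(z) = (7 - 12) + z = -5 + z)
b(-22, -126) - t(Q(-9)) = (6/79 + (1/102)*(-126)) - (-5 + 0) = (6/79 - 21/17) - 1*(-5) = -1557/1343 + 5 = 5158/1343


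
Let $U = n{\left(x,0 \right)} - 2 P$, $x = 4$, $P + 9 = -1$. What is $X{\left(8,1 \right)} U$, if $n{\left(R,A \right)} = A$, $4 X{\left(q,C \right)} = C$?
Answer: $5$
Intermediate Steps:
$P = -10$ ($P = -9 - 1 = -10$)
$X{\left(q,C \right)} = \frac{C}{4}$
$U = 20$ ($U = 0 - -20 = 0 + 20 = 20$)
$X{\left(8,1 \right)} U = \frac{1}{4} \cdot 1 \cdot 20 = \frac{1}{4} \cdot 20 = 5$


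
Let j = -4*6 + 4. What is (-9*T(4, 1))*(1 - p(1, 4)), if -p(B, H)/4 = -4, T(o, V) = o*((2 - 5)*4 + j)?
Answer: -17280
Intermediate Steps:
j = -20 (j = -24 + 4 = -20)
T(o, V) = -32*o (T(o, V) = o*((2 - 5)*4 - 20) = o*(-3*4 - 20) = o*(-12 - 20) = o*(-32) = -32*o)
p(B, H) = 16 (p(B, H) = -4*(-4) = 16)
(-9*T(4, 1))*(1 - p(1, 4)) = (-(-288)*4)*(1 - 1*16) = (-9*(-128))*(1 - 16) = 1152*(-15) = -17280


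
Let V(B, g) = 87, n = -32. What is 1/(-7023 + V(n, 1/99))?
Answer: -1/6936 ≈ -0.00014418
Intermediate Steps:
1/(-7023 + V(n, 1/99)) = 1/(-7023 + 87) = 1/(-6936) = -1/6936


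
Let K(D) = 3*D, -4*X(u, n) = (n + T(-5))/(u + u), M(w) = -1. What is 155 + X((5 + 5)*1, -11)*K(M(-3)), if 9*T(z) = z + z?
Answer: 37091/240 ≈ 154.55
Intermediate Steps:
T(z) = 2*z/9 (T(z) = (z + z)/9 = (2*z)/9 = 2*z/9)
X(u, n) = -(-10/9 + n)/(8*u) (X(u, n) = -(n + (2/9)*(-5))/(4*(u + u)) = -(n - 10/9)/(4*(2*u)) = -(-10/9 + n)*1/(2*u)/4 = -(-10/9 + n)/(8*u))
155 + X((5 + 5)*1, -11)*K(M(-3)) = 155 + ((10 - 9*(-11))/(72*(((5 + 5)*1))))*(3*(-1)) = 155 + ((10 + 99)/(72*((10*1))))*(-3) = 155 + ((1/72)*109/10)*(-3) = 155 + ((1/72)*(⅒)*109)*(-3) = 155 + (109/720)*(-3) = 155 - 109/240 = 37091/240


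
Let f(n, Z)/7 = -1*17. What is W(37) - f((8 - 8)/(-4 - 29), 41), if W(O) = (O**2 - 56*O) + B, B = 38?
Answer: -546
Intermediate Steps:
W(O) = 38 + O**2 - 56*O (W(O) = (O**2 - 56*O) + 38 = 38 + O**2 - 56*O)
f(n, Z) = -119 (f(n, Z) = 7*(-1*17) = 7*(-17) = -119)
W(37) - f((8 - 8)/(-4 - 29), 41) = (38 + 37**2 - 56*37) - 1*(-119) = (38 + 1369 - 2072) + 119 = -665 + 119 = -546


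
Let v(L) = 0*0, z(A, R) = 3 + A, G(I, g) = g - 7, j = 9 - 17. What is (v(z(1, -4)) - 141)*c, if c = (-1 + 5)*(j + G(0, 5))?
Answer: 5640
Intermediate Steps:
j = -8
G(I, g) = -7 + g
v(L) = 0
c = -40 (c = (-1 + 5)*(-8 + (-7 + 5)) = 4*(-8 - 2) = 4*(-10) = -40)
(v(z(1, -4)) - 141)*c = (0 - 141)*(-40) = -141*(-40) = 5640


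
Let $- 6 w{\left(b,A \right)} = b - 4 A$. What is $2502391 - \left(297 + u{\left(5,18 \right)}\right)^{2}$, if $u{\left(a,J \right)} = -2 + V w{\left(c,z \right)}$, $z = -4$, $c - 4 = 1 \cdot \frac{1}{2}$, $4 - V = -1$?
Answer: $\frac{349222079}{144} \approx 2.4252 \cdot 10^{6}$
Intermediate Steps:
$V = 5$ ($V = 4 - -1 = 4 + 1 = 5$)
$c = \frac{9}{2}$ ($c = 4 + 1 \cdot \frac{1}{2} = 4 + \frac{1}{2} = \frac{9}{2} \approx 4.5$)
$w{\left(b,A \right)} = - \frac{b}{6} + \frac{2 A}{3}$ ($w{\left(b,A \right)} = - \frac{b - 4 A}{6} = - \frac{b}{6} + \frac{2 A}{3}$)
$u{\left(a,J \right)} = - \frac{229}{12}$ ($u{\left(a,J \right)} = -2 + 5 \left(\left(- \frac{1}{6}\right) \frac{9}{2} + \frac{2}{3} \left(-4\right)\right) = -2 + 5 \left(- \frac{3}{4} - \frac{8}{3}\right) = -2 + 5 \left(- \frac{41}{12}\right) = -2 - \frac{205}{12} = - \frac{229}{12}$)
$2502391 - \left(297 + u{\left(5,18 \right)}\right)^{2} = 2502391 - \left(297 - \frac{229}{12}\right)^{2} = 2502391 - \left(\frac{3335}{12}\right)^{2} = 2502391 - \frac{11122225}{144} = \frac{349222079}{144}$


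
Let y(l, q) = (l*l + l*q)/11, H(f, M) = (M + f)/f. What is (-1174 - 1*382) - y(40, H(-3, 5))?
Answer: -56068/33 ≈ -1699.0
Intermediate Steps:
H(f, M) = (M + f)/f
y(l, q) = l²/11 + l*q/11 (y(l, q) = (l² + l*q)*(1/11) = l²/11 + l*q/11)
(-1174 - 1*382) - y(40, H(-3, 5)) = (-1174 - 1*382) - 40*(40 + (5 - 3)/(-3))/11 = (-1174 - 382) - 40*(40 - ⅓*2)/11 = -1556 - 40*(40 - ⅔)/11 = -1556 - 40*118/(11*3) = -1556 - 1*4720/33 = -1556 - 4720/33 = -56068/33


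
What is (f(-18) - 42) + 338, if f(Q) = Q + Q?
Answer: 260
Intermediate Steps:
f(Q) = 2*Q
(f(-18) - 42) + 338 = (2*(-18) - 42) + 338 = (-36 - 42) + 338 = -78 + 338 = 260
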